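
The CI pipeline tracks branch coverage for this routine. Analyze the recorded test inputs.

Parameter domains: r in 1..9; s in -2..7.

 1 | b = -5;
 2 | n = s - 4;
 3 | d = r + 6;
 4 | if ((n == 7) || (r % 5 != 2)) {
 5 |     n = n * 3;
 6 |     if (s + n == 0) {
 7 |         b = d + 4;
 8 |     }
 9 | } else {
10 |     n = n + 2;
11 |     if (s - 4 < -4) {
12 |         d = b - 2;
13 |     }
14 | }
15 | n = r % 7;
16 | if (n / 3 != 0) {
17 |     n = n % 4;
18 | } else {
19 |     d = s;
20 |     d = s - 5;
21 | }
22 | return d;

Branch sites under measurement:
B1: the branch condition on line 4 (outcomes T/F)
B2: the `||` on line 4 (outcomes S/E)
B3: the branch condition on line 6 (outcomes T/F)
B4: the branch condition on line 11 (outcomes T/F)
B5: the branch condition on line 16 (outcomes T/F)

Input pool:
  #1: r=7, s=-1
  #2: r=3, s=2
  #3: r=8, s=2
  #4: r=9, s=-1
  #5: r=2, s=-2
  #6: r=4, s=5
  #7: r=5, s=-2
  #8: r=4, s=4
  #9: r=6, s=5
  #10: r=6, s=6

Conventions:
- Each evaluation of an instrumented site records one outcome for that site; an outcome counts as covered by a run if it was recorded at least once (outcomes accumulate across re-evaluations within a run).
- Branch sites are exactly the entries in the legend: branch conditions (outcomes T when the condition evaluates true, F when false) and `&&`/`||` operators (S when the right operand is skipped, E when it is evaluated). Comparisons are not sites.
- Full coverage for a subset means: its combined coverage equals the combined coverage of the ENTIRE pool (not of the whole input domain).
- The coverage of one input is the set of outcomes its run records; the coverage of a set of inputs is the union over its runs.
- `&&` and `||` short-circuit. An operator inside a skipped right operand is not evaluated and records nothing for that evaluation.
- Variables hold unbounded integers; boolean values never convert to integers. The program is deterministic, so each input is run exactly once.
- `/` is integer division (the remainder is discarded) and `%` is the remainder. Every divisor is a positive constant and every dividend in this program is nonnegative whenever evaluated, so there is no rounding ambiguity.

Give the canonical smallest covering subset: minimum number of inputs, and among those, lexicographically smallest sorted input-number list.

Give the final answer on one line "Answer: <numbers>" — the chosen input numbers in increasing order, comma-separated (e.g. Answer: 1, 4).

run #1 (r=7, s=-1) runs B2->E, B1->F, B4->T, B5->F; records B1=F, B2=E, B4=T, B5=F
run #2 (r=3, s=2) runs B2->E, B1->T, B3->F, B5->T; records B1=T, B2=E, B3=F, B5=T
run #3 (r=8, s=2) runs B2->E, B1->T, B3->F, B5->F; records B1=T, B2=E, B3=F, B5=F
run #4 (r=9, s=-1) runs B2->E, B1->T, B3->F, B5->F; records B1=T, B2=E, B3=F, B5=F
run #5 (r=2, s=-2) runs B2->E, B1->F, B4->T, B5->F; records B1=F, B2=E, B4=T, B5=F
run #6 (r=4, s=5) runs B2->E, B1->T, B3->F, B5->T; records B1=T, B2=E, B3=F, B5=T
run #7 (r=5, s=-2) runs B2->E, B1->T, B3->F, B5->T; records B1=T, B2=E, B3=F, B5=T
run #8 (r=4, s=4) runs B2->E, B1->T, B3->F, B5->T; records B1=T, B2=E, B3=F, B5=T
run #9 (r=6, s=5) runs B2->E, B1->T, B3->F, B5->T; records B1=T, B2=E, B3=F, B5=T
run #10 (r=6, s=6) runs B2->E, B1->T, B3->F, B5->T; records B1=T, B2=E, B3=F, B5=T
the full pool covers 7 outcomes: B1=T, B1=F, B2=E, B3=F, B4=T, B5=T, B5=F
every size-1 subset falls short of the 7 outcomes (best: 4/7)
the canonical winner is {1, 2}: size 2, full 7-outcome coverage, earliest index list among size-2 covers

Answer: 1, 2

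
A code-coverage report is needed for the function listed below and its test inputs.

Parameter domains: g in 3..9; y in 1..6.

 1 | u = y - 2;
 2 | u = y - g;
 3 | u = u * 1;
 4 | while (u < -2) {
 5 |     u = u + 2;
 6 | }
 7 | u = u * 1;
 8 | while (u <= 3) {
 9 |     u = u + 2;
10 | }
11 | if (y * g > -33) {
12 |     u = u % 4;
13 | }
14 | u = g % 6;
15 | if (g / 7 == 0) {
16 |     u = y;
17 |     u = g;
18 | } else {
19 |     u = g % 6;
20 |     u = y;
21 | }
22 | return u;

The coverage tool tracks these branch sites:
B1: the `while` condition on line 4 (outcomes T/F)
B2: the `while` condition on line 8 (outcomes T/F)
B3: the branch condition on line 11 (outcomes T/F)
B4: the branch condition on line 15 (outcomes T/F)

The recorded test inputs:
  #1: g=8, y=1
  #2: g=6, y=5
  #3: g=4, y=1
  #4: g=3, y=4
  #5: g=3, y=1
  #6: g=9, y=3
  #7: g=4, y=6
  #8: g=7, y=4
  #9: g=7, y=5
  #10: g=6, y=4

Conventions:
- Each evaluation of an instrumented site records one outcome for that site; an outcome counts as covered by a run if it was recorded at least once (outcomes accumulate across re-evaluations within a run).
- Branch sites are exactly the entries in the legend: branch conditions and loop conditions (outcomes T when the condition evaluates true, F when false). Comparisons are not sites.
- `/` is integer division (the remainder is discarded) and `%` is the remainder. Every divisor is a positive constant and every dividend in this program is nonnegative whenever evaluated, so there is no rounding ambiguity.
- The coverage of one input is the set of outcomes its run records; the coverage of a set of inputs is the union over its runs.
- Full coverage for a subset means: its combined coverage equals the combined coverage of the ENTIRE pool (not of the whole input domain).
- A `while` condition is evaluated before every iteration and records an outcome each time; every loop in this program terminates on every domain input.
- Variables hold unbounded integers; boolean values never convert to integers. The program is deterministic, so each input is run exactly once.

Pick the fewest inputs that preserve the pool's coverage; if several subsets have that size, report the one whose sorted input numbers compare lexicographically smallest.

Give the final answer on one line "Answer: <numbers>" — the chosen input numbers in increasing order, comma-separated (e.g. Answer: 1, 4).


#1 (g=8, y=1) -> B1->T, B1->T, B1->T, B1->F, B2->T, B2->T, B2->T, B2->F, B3->T, B4->F; covered: B1=T, B1=F, B2=T, B2=F, B3=T, B4=F
#2 (g=6, y=5) -> B1->F, B2->T, B2->T, B2->T, B2->F, B3->T, B4->T; covered: B1=F, B2=T, B2=F, B3=T, B4=T
#3 (g=4, y=1) -> B1->T, B1->F, B2->T, B2->T, B2->T, B2->F, B3->T, B4->T; covered: B1=T, B1=F, B2=T, B2=F, B3=T, B4=T
#4 (g=3, y=4) -> B1->F, B2->T, B2->T, B2->F, B3->T, B4->T; covered: B1=F, B2=T, B2=F, B3=T, B4=T
#5 (g=3, y=1) -> B1->F, B2->T, B2->T, B2->T, B2->F, B3->T, B4->T; covered: B1=F, B2=T, B2=F, B3=T, B4=T
#6 (g=9, y=3) -> B1->T, B1->T, B1->F, B2->T, B2->T, B2->T, B2->F, B3->T, B4->F; covered: B1=T, B1=F, B2=T, B2=F, B3=T, B4=F
#7 (g=4, y=6) -> B1->F, B2->T, B2->F, B3->T, B4->T; covered: B1=F, B2=T, B2=F, B3=T, B4=T
#8 (g=7, y=4) -> B1->T, B1->F, B2->T, B2->T, B2->T, B2->F, B3->T, B4->F; covered: B1=T, B1=F, B2=T, B2=F, B3=T, B4=F
#9 (g=7, y=5) -> B1->F, B2->T, B2->T, B2->T, B2->F, B3->T, B4->F; covered: B1=F, B2=T, B2=F, B3=T, B4=F
#10 (g=6, y=4) -> B1->F, B2->T, B2->T, B2->T, B2->F, B3->T, B4->T; covered: B1=F, B2=T, B2=F, B3=T, B4=T
union over all inputs: B1=T, B1=F, B2=T, B2=F, B3=T, B4=T, B4=F (7 outcomes)
checked all size-1 subsets: none covers 7 outcomes (max 6/7)
inputs {1, 2} (size 2) cover everything; no size-2 subset with a lexicographically smaller index list covers all 7
Answer: 1, 2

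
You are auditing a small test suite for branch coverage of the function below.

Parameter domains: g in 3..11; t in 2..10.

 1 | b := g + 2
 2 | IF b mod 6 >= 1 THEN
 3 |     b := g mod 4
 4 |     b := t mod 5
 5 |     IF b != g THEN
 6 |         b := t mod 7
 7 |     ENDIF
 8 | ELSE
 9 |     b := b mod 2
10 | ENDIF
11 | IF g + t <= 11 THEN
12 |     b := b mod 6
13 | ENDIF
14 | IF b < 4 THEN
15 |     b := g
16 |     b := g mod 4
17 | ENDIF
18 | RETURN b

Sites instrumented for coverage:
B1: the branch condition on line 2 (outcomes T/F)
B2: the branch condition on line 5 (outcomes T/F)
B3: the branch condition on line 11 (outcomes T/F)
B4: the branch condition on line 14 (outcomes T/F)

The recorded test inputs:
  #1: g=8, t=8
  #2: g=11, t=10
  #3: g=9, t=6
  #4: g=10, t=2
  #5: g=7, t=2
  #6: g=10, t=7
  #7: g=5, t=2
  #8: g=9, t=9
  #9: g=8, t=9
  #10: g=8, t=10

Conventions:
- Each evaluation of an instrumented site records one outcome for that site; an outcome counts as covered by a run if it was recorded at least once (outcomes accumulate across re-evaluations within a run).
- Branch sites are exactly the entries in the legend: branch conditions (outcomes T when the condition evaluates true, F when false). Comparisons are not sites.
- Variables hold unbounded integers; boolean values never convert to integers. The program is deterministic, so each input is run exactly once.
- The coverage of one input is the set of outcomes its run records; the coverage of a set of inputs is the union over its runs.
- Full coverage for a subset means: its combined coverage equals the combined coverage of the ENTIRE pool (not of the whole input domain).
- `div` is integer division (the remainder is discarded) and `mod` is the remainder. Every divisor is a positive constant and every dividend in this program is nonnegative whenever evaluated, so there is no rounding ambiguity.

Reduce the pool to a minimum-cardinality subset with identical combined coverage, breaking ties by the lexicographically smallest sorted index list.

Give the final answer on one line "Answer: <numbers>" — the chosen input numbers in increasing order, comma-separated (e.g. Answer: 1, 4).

input #1, g=8, t=8: events B1->T, B2->T, B3->F, B4->T; outcomes B1=T, B2=T, B3=F, B4=T
input #2, g=11, t=10: events B1->T, B2->T, B3->F, B4->T; outcomes B1=T, B2=T, B3=F, B4=T
input #3, g=9, t=6: events B1->T, B2->T, B3->F, B4->F; outcomes B1=T, B2=T, B3=F, B4=F
input #4, g=10, t=2: events B1->F, B3->F, B4->T; outcomes B1=F, B3=F, B4=T
input #5, g=7, t=2: events B1->T, B2->T, B3->T, B4->T; outcomes B1=T, B2=T, B3=T, B4=T
input #6, g=10, t=7: events B1->F, B3->F, B4->T; outcomes B1=F, B3=F, B4=T
input #7, g=5, t=2: events B1->T, B2->T, B3->T, B4->T; outcomes B1=T, B2=T, B3=T, B4=T
input #8, g=9, t=9: events B1->T, B2->T, B3->F, B4->T; outcomes B1=T, B2=T, B3=F, B4=T
input #9, g=8, t=9: events B1->T, B2->T, B3->F, B4->T; outcomes B1=T, B2=T, B3=F, B4=T
input #10, g=8, t=10: events B1->T, B2->T, B3->F, B4->T; outcomes B1=T, B2=T, B3=F, B4=T
pool-wide coverage (7 outcomes): B1=T, B1=F, B2=T, B3=T, B3=F, B4=T, B4=F
no size-1 subset reaches all 7 outcomes (best union: 4/7)
no size-2 subset reaches all 7 outcomes (best union: 6/7)
size 3: inputs {3, 4, 5} cover all 7 outcomes, and no lexicographically smaller subset of this size does

Answer: 3, 4, 5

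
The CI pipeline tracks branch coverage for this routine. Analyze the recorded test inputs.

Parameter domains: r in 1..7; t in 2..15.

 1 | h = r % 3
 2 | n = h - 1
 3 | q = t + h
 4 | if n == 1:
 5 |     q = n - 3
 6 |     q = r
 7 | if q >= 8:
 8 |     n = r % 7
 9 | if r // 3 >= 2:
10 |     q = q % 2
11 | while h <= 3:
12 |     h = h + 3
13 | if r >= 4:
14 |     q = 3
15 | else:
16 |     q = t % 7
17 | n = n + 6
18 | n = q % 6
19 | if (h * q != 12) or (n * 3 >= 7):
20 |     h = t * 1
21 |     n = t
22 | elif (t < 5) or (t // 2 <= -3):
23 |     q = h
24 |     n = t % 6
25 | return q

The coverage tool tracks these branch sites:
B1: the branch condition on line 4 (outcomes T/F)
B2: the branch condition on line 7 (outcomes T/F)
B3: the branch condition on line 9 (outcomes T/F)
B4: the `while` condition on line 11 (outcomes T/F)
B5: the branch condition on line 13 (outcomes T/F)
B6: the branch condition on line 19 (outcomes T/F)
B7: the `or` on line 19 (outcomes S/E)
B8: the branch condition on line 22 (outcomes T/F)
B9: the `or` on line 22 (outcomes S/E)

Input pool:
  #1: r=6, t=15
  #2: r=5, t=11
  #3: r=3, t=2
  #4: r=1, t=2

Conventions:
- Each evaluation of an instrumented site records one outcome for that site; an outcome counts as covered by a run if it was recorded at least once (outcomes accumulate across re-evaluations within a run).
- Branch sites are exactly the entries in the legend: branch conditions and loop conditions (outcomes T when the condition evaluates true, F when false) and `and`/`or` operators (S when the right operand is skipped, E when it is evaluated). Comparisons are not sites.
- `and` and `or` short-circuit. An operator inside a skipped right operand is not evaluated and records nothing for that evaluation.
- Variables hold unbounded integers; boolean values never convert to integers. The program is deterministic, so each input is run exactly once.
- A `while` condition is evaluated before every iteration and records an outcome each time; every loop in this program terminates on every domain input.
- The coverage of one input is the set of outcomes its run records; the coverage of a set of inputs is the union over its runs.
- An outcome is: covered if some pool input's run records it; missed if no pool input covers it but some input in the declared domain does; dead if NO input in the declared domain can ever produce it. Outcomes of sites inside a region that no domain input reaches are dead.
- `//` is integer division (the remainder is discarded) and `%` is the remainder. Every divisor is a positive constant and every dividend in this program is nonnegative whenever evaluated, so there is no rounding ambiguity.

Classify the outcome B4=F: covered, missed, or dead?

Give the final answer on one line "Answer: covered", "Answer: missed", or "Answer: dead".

B4=F is recorded by pool input(s) 1, 2, 3, 4 -> covered

Answer: covered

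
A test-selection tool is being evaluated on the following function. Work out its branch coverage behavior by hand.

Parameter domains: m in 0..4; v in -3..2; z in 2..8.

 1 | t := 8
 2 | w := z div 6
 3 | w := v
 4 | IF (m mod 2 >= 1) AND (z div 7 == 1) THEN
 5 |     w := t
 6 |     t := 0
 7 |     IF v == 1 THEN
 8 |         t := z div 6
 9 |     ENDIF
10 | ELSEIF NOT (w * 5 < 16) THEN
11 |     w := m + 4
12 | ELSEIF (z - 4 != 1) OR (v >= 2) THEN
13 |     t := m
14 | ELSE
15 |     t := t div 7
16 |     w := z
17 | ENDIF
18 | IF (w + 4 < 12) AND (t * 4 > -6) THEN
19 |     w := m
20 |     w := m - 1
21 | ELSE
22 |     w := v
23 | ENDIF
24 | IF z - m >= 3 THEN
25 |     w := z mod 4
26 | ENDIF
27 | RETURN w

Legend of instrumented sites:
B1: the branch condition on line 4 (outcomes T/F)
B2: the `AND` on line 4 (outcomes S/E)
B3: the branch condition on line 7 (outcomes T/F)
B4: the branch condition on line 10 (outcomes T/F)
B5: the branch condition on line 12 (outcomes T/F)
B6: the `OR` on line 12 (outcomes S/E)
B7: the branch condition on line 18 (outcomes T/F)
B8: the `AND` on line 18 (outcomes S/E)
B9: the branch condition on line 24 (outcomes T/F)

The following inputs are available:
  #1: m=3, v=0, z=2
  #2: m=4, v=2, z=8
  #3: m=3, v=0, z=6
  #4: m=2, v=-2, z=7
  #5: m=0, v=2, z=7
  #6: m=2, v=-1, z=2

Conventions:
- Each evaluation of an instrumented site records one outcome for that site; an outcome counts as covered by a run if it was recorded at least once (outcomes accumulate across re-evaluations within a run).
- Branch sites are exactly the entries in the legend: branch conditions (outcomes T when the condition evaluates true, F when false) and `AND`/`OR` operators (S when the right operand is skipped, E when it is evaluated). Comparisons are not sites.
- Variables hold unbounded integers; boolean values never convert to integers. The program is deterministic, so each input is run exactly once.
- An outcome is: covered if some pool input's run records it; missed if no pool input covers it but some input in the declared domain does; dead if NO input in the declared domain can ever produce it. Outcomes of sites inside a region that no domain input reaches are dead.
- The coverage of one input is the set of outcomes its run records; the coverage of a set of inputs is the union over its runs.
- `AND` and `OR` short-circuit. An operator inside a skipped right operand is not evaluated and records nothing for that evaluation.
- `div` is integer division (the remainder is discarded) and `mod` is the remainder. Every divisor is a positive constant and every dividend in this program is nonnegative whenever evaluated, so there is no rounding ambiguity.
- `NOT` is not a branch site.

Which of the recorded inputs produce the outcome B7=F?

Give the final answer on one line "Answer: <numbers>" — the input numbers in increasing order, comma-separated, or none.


input #1 (m=3, v=0, z=2): misses B7=F
input #2 (m=4, v=2, z=8): misses B7=F
input #3 (m=3, v=0, z=6): misses B7=F
input #4 (m=2, v=-2, z=7): misses B7=F
input #5 (m=0, v=2, z=7): misses B7=F
input #6 (m=2, v=-1, z=2): misses B7=F
Answer: none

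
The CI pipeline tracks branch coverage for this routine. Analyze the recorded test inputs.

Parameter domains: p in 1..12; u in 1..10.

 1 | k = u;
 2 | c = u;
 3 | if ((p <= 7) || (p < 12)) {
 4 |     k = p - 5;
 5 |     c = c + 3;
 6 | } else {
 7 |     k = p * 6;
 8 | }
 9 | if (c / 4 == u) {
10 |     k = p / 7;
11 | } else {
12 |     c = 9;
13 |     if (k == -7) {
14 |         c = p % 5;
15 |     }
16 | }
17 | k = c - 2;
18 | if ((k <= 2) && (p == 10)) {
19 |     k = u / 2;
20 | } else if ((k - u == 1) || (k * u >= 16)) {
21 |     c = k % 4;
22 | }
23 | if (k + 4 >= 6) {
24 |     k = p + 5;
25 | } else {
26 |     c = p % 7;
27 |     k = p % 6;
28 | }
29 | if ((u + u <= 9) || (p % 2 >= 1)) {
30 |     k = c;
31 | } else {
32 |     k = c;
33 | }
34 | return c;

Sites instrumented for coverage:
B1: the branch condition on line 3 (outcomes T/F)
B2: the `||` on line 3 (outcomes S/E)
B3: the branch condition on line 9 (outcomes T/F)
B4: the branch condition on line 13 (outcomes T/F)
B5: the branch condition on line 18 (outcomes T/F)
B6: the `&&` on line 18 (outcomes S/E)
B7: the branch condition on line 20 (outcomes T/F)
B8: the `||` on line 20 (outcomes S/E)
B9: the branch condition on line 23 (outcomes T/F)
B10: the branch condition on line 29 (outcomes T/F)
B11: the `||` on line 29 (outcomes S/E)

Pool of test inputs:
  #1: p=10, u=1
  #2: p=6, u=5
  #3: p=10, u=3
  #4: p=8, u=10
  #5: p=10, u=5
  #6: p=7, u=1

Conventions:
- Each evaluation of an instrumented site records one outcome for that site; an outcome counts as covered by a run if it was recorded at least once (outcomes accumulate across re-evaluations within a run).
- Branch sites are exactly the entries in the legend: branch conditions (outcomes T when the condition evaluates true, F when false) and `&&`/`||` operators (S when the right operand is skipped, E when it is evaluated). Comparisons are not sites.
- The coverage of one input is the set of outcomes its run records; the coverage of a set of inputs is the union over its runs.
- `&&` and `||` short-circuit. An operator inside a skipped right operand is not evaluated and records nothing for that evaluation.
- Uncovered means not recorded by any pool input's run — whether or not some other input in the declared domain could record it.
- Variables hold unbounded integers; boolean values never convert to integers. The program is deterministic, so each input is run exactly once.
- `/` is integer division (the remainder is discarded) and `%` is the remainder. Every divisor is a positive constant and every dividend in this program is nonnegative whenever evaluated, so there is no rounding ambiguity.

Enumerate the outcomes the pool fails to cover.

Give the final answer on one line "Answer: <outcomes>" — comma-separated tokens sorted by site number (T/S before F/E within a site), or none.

input #1, p=10, u=1: events B2->E, B1->T, B3->T, B6->E, B5->T, B9->F, B11->S, B10->T; outcomes B1=T, B2=E, B3=T, B5=T, B6=E, B9=F, B10=T, B11=S
input #2, p=6, u=5: events B2->S, B1->T, B3->F, B4->F, B6->S, B5->F, B8->E, B7->T, B9->T, B11->E, B10->F; outcomes B1=T, B2=S, B3=F, B4=F, B5=F, B6=S, B7=T, B8=E, B9=T, B10=F, B11=E
input #3, p=10, u=3: events B2->E, B1->T, B3->F, B4->F, B6->S, B5->F, B8->E, B7->T, B9->T, B11->S, B10->T; outcomes B1=T, B2=E, B3=F, B4=F, B5=F, B6=S, B7=T, B8=E, B9=T, B10=T, B11=S
input #4, p=8, u=10: events B2->E, B1->T, B3->F, B4->F, B6->S, B5->F, B8->E, B7->T, B9->T, B11->E, B10->F; outcomes B1=T, B2=E, B3=F, B4=F, B5=F, B6=S, B7=T, B8=E, B9=T, B10=F, B11=E
input #5, p=10, u=5: events B2->E, B1->T, B3->F, B4->F, B6->S, B5->F, B8->E, B7->T, B9->T, B11->E, B10->F; outcomes B1=T, B2=E, B3=F, B4=F, B5=F, B6=S, B7=T, B8=E, B9=T, B10=F, B11=E
input #6, p=7, u=1: events B2->S, B1->T, B3->T, B6->E, B5->F, B8->S, B7->T, B9->T, B11->S, B10->T; outcomes B1=T, B2=S, B3=T, B5=F, B6=E, B7=T, B8=S, B9=T, B10=T, B11=S
union over the pool: B1=T, B2=S, B2=E, B3=T, B3=F, B4=F, B5=T, B5=F, B6=S, B6=E, B7=T, B8=S, B8=E, B9=T, B9=F, B10=T, B10=F, B11=S, B11=E
uncovered (3 of 22): B1=F, B4=T, B7=F

Answer: B1=F, B4=T, B7=F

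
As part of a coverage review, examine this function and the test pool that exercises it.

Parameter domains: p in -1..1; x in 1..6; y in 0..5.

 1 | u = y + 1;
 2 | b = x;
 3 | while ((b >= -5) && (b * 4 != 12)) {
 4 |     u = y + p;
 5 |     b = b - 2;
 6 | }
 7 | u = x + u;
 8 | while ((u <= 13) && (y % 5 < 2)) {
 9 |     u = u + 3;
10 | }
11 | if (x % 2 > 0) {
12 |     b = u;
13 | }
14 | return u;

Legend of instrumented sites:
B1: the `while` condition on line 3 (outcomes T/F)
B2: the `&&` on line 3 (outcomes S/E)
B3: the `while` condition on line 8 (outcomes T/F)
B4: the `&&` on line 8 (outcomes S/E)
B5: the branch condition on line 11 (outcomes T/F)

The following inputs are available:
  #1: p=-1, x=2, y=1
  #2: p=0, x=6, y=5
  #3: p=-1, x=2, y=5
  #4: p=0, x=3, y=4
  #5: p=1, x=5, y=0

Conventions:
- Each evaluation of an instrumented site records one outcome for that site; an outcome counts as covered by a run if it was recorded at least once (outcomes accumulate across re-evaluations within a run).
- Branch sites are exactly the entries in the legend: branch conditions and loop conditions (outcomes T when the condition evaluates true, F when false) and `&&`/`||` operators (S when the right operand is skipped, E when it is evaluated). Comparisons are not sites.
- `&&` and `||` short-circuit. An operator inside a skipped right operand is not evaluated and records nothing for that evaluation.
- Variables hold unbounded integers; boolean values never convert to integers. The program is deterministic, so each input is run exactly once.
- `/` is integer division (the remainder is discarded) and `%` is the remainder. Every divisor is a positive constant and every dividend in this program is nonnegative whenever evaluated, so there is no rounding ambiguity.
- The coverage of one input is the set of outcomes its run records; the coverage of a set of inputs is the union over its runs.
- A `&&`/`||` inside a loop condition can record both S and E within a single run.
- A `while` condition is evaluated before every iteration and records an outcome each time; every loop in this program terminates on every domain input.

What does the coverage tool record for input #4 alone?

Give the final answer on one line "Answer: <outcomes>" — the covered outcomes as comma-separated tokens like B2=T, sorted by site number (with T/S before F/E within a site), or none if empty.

Running input #4 (p=0, x=3, y=4), event by event:
  B2->E, B1->F, B4->E, B3->F, B5->T
deduplicating events, the covered set is: B1=F, B2=E, B3=F, B4=E, B5=T

Answer: B1=F, B2=E, B3=F, B4=E, B5=T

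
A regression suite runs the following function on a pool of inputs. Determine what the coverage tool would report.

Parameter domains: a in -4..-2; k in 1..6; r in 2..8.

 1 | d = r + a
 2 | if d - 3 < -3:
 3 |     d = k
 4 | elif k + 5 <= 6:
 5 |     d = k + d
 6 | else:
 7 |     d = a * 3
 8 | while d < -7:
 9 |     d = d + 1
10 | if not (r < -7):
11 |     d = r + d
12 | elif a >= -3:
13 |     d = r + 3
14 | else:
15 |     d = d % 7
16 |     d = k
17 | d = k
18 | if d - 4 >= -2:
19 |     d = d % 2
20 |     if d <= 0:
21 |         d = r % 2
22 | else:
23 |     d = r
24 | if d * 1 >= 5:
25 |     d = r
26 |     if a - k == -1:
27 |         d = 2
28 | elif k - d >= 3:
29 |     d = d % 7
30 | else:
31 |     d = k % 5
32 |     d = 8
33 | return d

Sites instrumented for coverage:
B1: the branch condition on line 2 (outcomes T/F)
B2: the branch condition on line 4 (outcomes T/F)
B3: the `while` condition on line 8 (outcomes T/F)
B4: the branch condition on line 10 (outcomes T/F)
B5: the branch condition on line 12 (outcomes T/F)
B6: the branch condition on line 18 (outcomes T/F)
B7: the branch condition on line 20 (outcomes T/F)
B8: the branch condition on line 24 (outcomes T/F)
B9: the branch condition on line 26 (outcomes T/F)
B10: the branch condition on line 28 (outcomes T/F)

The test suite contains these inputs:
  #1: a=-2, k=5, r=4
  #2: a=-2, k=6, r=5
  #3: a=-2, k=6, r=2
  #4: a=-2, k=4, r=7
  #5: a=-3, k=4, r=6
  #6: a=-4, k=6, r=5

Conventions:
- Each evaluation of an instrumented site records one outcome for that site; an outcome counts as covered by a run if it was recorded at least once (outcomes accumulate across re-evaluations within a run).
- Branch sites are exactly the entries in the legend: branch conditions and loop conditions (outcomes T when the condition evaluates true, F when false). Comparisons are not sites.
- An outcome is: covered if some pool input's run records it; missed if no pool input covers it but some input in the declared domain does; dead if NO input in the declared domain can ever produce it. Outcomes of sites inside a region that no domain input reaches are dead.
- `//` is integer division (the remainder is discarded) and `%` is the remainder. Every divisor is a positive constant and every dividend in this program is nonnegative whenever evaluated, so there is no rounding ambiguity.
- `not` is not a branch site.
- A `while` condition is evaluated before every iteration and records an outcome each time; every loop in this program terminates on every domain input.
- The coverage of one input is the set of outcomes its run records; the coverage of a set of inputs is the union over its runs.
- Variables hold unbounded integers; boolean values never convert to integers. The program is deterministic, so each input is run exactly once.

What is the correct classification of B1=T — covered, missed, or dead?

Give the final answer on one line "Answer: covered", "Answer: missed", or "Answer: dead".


no pool input records B1=T
but domain input (a=-4, k=1, r=2) does record it -> reachable, so missed
Answer: missed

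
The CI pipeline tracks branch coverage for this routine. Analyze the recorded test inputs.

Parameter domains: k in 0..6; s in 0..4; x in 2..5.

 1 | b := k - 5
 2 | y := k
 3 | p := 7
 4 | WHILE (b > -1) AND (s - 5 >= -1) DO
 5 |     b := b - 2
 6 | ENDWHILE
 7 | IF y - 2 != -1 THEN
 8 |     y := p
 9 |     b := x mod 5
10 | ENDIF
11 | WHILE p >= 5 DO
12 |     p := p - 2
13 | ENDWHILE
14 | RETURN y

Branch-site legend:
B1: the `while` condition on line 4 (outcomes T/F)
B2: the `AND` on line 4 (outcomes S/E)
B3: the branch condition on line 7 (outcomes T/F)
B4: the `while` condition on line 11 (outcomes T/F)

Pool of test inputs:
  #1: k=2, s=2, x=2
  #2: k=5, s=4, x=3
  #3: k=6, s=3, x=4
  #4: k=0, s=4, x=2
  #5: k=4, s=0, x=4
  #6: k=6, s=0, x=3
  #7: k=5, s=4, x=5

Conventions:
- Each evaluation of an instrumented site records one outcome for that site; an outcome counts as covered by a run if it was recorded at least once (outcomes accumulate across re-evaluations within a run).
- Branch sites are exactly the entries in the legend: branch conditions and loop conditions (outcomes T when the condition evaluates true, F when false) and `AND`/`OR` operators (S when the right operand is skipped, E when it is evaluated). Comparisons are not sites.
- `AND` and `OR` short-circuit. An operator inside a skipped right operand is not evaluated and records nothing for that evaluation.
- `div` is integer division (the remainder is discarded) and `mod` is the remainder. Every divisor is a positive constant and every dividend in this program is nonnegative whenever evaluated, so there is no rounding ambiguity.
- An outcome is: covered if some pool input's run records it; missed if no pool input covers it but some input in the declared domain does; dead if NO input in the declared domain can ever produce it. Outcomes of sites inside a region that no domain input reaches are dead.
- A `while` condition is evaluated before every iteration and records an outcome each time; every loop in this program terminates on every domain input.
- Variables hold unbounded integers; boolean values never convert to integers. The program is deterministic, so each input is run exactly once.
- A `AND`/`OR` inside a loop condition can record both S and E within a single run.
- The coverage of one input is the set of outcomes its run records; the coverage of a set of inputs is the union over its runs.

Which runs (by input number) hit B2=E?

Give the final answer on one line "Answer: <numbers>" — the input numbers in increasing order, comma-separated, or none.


input #1 (k=2, s=2, x=2): never hits B2=E
input #2 (k=5, s=4, x=3): hits B2=E
input #3 (k=6, s=3, x=4): hits B2=E
input #4 (k=0, s=4, x=2): never hits B2=E
input #5 (k=4, s=0, x=4): never hits B2=E
input #6 (k=6, s=0, x=3): hits B2=E
input #7 (k=5, s=4, x=5): hits B2=E
Answer: 2, 3, 6, 7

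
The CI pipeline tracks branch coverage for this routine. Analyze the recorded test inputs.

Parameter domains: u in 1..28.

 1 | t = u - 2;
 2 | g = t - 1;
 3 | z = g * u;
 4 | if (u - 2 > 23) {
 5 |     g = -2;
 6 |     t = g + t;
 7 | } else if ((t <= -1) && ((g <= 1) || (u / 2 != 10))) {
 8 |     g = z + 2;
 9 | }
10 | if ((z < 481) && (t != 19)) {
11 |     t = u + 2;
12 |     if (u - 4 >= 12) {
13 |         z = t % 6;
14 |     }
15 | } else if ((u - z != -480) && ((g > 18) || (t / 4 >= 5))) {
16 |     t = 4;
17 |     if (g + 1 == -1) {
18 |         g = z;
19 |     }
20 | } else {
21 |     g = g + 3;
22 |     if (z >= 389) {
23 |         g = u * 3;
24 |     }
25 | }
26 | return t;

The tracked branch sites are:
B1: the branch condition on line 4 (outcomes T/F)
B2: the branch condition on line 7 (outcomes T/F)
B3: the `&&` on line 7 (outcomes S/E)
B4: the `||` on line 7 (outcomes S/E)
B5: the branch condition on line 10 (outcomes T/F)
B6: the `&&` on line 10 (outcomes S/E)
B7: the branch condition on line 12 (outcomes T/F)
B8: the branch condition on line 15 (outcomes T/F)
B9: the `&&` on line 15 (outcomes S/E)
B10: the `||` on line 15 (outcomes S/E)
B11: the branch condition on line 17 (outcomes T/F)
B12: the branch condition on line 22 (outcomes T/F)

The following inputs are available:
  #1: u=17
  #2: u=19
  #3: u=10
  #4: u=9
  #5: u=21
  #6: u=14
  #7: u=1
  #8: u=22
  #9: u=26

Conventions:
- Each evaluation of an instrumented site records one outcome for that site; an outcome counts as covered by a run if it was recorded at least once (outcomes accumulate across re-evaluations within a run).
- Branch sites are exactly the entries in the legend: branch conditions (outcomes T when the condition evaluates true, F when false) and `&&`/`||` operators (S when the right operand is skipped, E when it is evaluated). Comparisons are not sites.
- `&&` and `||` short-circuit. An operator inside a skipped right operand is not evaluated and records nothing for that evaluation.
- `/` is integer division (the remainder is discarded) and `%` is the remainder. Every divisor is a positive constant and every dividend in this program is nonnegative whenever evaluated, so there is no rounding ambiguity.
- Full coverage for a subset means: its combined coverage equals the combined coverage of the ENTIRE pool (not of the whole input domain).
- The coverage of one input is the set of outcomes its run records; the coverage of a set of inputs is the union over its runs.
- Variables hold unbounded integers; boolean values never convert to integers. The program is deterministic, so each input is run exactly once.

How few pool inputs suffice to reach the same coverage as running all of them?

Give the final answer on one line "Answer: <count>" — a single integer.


input #1 (u=17): covers B1=F, B2=F, B3=S, B5=T, B6=E, B7=T
input #2 (u=19): covers B1=F, B2=F, B3=S, B5=T, B6=E, B7=T
input #3 (u=10): covers B1=F, B2=F, B3=S, B5=T, B6=E, B7=F
input #4 (u=9): covers B1=F, B2=F, B3=S, B5=T, B6=E, B7=F
input #5 (u=21): covers B1=F, B2=F, B3=S, B5=F, B6=E, B8=F, B9=E, B10=E, B12=F
input #6 (u=14): covers B1=F, B2=F, B3=S, B5=T, B6=E, B7=F
input #7 (u=1): covers B1=F, B2=T, B3=E, B4=S, B5=T, B6=E, B7=F
input #8 (u=22): covers B1=F, B2=F, B3=S, B5=T, B6=E, B7=T
input #9 (u=26): covers B1=T, B5=F, B6=S, B8=T, B9=E, B10=E, B11=T
together the pool reaches 19 outcomes: B1=T, B1=F, B2=T, B2=F, B3=S, B3=E, B4=S, B5=T, B5=F, B6=S, B6=E, B7=T, B7=F, B8=T, B8=F, B9=E, B10=E, B11=T, B12=F
no size-1 subset reaches all 19 outcomes (best union: 9/19)
no size-2 subset reaches all 19 outcomes (best union: 14/19)
no size-3 subset reaches all 19 outcomes (best union: 18/19)
at size 4, {1, 5, 7, 9} reaches all 19 outcomes; every lexicographically earlier size-4 subset fails
Answer: 4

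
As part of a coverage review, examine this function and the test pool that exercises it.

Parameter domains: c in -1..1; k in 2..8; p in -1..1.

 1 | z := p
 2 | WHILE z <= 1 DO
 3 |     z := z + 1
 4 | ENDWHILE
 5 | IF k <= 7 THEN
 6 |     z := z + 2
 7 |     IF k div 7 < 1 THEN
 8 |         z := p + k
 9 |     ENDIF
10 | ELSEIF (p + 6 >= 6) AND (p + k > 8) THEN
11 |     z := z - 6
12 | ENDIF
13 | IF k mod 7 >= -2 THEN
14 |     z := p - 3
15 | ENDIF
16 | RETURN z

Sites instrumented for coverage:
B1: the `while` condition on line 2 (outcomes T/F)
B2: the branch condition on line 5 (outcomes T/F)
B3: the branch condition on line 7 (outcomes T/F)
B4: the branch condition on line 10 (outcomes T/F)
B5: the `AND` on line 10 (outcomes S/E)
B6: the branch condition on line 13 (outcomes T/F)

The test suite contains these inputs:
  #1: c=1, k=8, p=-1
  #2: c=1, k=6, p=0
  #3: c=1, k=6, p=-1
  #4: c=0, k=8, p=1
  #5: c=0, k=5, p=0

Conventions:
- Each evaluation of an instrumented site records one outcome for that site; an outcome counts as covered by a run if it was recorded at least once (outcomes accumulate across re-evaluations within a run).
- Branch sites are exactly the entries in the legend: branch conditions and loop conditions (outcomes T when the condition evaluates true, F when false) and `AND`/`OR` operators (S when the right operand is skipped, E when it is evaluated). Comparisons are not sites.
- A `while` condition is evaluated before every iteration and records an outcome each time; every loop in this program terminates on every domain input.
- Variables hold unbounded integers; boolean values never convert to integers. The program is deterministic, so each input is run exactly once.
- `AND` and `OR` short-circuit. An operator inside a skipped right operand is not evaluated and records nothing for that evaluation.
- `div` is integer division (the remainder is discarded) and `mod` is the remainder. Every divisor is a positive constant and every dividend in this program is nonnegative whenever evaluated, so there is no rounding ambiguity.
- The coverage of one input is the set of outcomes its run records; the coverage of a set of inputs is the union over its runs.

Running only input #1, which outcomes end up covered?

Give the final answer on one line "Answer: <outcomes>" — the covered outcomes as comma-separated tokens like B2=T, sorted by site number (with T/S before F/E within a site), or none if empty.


Simulating input #1 (c=1, k=8, p=-1) step by step:
  B1->T, B1->T, B1->T, B1->F, B2->F, B5->S, B4->F, B6->T
deduplicating events, the covered set is: B1=T, B1=F, B2=F, B4=F, B5=S, B6=T
Answer: B1=T, B1=F, B2=F, B4=F, B5=S, B6=T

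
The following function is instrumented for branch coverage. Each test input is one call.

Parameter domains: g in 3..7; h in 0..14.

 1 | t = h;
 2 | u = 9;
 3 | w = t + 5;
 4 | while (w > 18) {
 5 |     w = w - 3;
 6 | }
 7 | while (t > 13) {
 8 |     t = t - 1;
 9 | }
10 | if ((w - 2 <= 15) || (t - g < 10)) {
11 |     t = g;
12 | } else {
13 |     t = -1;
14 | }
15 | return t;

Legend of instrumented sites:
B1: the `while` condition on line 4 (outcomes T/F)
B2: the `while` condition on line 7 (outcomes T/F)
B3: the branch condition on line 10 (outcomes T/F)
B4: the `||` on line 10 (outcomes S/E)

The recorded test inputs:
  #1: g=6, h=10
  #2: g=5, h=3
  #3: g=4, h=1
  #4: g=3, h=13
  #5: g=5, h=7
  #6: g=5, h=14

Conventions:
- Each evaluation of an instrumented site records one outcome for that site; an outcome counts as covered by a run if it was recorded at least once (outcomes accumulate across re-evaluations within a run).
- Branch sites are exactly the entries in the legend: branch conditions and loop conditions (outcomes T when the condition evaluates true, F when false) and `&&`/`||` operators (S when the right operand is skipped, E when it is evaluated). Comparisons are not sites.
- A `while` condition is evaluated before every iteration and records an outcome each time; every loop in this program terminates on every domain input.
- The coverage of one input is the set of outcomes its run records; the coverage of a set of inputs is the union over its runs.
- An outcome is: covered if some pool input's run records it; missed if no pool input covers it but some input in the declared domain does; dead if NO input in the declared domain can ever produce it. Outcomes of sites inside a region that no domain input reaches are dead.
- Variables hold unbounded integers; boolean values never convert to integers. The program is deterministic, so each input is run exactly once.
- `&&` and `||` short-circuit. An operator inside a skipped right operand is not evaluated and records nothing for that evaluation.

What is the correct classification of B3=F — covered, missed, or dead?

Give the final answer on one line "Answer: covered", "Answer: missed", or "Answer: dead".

B3=F is recorded by pool input(s) 4 -> covered

Answer: covered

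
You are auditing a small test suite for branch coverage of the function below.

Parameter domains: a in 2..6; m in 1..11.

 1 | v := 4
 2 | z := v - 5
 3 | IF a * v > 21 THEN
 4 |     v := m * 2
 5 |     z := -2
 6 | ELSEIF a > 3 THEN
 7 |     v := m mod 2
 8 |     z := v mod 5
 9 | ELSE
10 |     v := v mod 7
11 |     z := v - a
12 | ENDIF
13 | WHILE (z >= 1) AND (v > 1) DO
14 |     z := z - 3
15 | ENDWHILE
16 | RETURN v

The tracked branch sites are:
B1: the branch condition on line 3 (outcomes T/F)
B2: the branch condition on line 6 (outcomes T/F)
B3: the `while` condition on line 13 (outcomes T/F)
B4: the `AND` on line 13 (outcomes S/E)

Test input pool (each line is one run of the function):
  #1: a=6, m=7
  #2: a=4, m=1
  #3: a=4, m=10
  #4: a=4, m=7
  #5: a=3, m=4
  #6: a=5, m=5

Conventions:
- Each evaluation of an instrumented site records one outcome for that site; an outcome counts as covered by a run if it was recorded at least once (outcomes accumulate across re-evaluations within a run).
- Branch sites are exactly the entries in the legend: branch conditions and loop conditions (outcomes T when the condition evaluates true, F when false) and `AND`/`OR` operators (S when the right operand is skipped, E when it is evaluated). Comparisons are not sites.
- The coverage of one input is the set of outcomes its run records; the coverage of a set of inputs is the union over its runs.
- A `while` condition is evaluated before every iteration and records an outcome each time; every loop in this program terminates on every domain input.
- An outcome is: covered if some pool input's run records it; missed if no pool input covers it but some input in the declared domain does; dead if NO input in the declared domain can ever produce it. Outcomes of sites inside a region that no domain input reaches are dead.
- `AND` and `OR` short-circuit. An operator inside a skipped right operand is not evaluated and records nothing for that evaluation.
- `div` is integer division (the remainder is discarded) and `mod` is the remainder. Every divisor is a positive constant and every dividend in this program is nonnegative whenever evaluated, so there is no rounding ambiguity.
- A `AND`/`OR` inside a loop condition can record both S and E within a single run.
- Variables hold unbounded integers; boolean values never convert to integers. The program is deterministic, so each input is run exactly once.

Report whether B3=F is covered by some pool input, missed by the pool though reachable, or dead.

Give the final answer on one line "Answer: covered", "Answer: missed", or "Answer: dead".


B3=F is recorded by pool input(s) 1, 2, 3, 4, 5, 6 -> covered
Answer: covered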